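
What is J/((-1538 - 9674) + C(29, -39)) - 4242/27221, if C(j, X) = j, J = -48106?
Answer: 1262055140/304412443 ≈ 4.1459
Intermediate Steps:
J/((-1538 - 9674) + C(29, -39)) - 4242/27221 = -48106/((-1538 - 9674) + 29) - 4242/27221 = -48106/(-11212 + 29) - 4242*1/27221 = -48106/(-11183) - 4242/27221 = -48106*(-1/11183) - 4242/27221 = 48106/11183 - 4242/27221 = 1262055140/304412443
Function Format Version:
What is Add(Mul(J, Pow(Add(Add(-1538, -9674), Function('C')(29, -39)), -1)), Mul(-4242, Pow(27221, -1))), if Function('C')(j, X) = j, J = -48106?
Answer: Rational(1262055140, 304412443) ≈ 4.1459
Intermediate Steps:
Add(Mul(J, Pow(Add(Add(-1538, -9674), Function('C')(29, -39)), -1)), Mul(-4242, Pow(27221, -1))) = Add(Mul(-48106, Pow(Add(Add(-1538, -9674), 29), -1)), Mul(-4242, Pow(27221, -1))) = Add(Mul(-48106, Pow(Add(-11212, 29), -1)), Mul(-4242, Rational(1, 27221))) = Add(Mul(-48106, Pow(-11183, -1)), Rational(-4242, 27221)) = Add(Mul(-48106, Rational(-1, 11183)), Rational(-4242, 27221)) = Add(Rational(48106, 11183), Rational(-4242, 27221)) = Rational(1262055140, 304412443)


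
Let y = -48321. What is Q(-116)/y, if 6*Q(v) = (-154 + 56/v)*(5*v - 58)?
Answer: -7040/20709 ≈ -0.33995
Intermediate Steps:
Q(v) = (-154 + 56/v)*(-58 + 5*v)/6 (Q(v) = ((-154 + 56/v)*(5*v - 58))/6 = ((-154 + 56/v)*(-58 + 5*v))/6 = (-154 + 56/v)*(-58 + 5*v)/6)
Q(-116)/y = ((7/3)*(-232 - 55*(-116)² + 658*(-116))/(-116))/(-48321) = ((7/3)*(-1/116)*(-232 - 55*13456 - 76328))*(-1/48321) = ((7/3)*(-1/116)*(-232 - 740080 - 76328))*(-1/48321) = ((7/3)*(-1/116)*(-816640))*(-1/48321) = (49280/3)*(-1/48321) = -7040/20709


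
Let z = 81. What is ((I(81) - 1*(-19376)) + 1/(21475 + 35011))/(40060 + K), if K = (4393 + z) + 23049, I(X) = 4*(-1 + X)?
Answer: 1112548257/3817493338 ≈ 0.29143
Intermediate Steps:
I(X) = -4 + 4*X
K = 27523 (K = (4393 + 81) + 23049 = 4474 + 23049 = 27523)
((I(81) - 1*(-19376)) + 1/(21475 + 35011))/(40060 + K) = (((-4 + 4*81) - 1*(-19376)) + 1/(21475 + 35011))/(40060 + 27523) = (((-4 + 324) + 19376) + 1/56486)/67583 = ((320 + 19376) + 1/56486)*(1/67583) = (19696 + 1/56486)*(1/67583) = (1112548257/56486)*(1/67583) = 1112548257/3817493338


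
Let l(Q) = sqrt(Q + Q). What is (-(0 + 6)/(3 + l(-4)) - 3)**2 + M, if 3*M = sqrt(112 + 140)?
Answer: (-153*I + 24*sqrt(14) + 180*sqrt(2) - 2*I*sqrt(7))/(-I + 12*sqrt(2)) ≈ 20.769 - 8.1036*I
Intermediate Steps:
l(Q) = sqrt(2)*sqrt(Q) (l(Q) = sqrt(2*Q) = sqrt(2)*sqrt(Q))
M = 2*sqrt(7) (M = sqrt(112 + 140)/3 = sqrt(252)/3 = (6*sqrt(7))/3 = 2*sqrt(7) ≈ 5.2915)
(-(0 + 6)/(3 + l(-4)) - 3)**2 + M = (-(0 + 6)/(3 + sqrt(2)*sqrt(-4)) - 3)**2 + 2*sqrt(7) = (-6/(3 + sqrt(2)*(2*I)) - 3)**2 + 2*sqrt(7) = (-6/(3 + 2*I*sqrt(2)) - 3)**2 + 2*sqrt(7) = (-3 - 6/(3 + 2*I*sqrt(2)))**2 + 2*sqrt(7)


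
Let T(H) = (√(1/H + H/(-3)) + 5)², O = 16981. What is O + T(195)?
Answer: 3303496/195 + 2*I*√2471430/39 ≈ 16941.0 + 80.619*I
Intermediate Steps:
T(H) = (5 + √(1/H - H/3))² (T(H) = (√(1/H + H*(-⅓)) + 5)² = (√(1/H - H/3) + 5)² = (5 + √(1/H - H/3))²)
O + T(195) = 16981 + (15 + √3*√(-1*195 + 3/195))²/9 = 16981 + (15 + √3*√(-195 + 3*(1/195)))²/9 = 16981 + (15 + √3*√(-195 + 1/65))²/9 = 16981 + (15 + √3*√(-12674/65))²/9 = 16981 + (15 + √3*(I*√823810/65))²/9 = 16981 + (15 + I*√2471430/65)²/9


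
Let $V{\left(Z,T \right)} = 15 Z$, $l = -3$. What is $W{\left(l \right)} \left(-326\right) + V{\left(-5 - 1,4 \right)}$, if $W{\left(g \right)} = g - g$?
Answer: $-90$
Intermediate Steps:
$W{\left(g \right)} = 0$
$W{\left(l \right)} \left(-326\right) + V{\left(-5 - 1,4 \right)} = 0 \left(-326\right) + 15 \left(-5 - 1\right) = 0 + 15 \left(-6\right) = 0 - 90 = -90$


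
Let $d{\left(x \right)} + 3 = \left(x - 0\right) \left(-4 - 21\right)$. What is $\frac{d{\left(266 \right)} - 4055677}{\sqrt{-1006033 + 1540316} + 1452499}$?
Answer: $- \frac{983421710445}{351625468453} + \frac{677055 \sqrt{534283}}{351625468453} \approx -2.7954$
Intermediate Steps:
$d{\left(x \right)} = -3 - 25 x$ ($d{\left(x \right)} = -3 + \left(x - 0\right) \left(-4 - 21\right) = -3 + \left(x + 0\right) \left(-25\right) = -3 + x \left(-25\right) = -3 - 25 x$)
$\frac{d{\left(266 \right)} - 4055677}{\sqrt{-1006033 + 1540316} + 1452499} = \frac{\left(-3 - 6650\right) - 4055677}{\sqrt{-1006033 + 1540316} + 1452499} = \frac{\left(-3 - 6650\right) - 4055677}{\sqrt{534283} + 1452499} = \frac{-6653 - 4055677}{1452499 + \sqrt{534283}} = - \frac{4062330}{1452499 + \sqrt{534283}}$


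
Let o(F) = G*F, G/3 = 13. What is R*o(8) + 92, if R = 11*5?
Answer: 17252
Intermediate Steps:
G = 39 (G = 3*13 = 39)
o(F) = 39*F
R = 55
R*o(8) + 92 = 55*(39*8) + 92 = 55*312 + 92 = 17160 + 92 = 17252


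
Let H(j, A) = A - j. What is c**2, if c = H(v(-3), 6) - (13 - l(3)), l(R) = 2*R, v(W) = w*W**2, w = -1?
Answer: 64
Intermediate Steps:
v(W) = -W**2
c = 8 (c = (6 - (-1)*(-3)**2) - (13 - 2*3) = (6 - (-1)*9) - (13 - 1*6) = (6 - 1*(-9)) - (13 - 6) = (6 + 9) - 1*7 = 15 - 7 = 8)
c**2 = 8**2 = 64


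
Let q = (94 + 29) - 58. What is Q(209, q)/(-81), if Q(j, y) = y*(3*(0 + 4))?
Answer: -260/27 ≈ -9.6296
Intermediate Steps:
q = 65 (q = 123 - 58 = 65)
Q(j, y) = 12*y (Q(j, y) = y*(3*4) = y*12 = 12*y)
Q(209, q)/(-81) = (12*65)/(-81) = 780*(-1/81) = -260/27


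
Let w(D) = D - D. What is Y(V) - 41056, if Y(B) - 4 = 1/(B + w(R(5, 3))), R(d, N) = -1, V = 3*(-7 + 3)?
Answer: -492625/12 ≈ -41052.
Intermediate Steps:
V = -12 (V = 3*(-4) = -12)
w(D) = 0
Y(B) = 4 + 1/B (Y(B) = 4 + 1/(B + 0) = 4 + 1/B)
Y(V) - 41056 = (4 + 1/(-12)) - 41056 = (4 - 1/12) - 41056 = 47/12 - 41056 = -492625/12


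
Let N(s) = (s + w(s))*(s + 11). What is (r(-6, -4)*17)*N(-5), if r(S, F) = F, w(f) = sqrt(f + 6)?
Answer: 1632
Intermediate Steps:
w(f) = sqrt(6 + f)
N(s) = (11 + s)*(s + sqrt(6 + s)) (N(s) = (s + sqrt(6 + s))*(s + 11) = (s + sqrt(6 + s))*(11 + s) = (11 + s)*(s + sqrt(6 + s)))
(r(-6, -4)*17)*N(-5) = (-4*17)*((-5)**2 + 11*(-5) + 11*sqrt(6 - 5) - 5*sqrt(6 - 5)) = -68*(25 - 55 + 11*sqrt(1) - 5*sqrt(1)) = -68*(25 - 55 + 11*1 - 5*1) = -68*(25 - 55 + 11 - 5) = -68*(-24) = 1632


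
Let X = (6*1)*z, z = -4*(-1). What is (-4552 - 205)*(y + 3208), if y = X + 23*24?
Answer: -18000488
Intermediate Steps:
z = 4
X = 24 (X = (6*1)*4 = 6*4 = 24)
y = 576 (y = 24 + 23*24 = 24 + 552 = 576)
(-4552 - 205)*(y + 3208) = (-4552 - 205)*(576 + 3208) = -4757*3784 = -18000488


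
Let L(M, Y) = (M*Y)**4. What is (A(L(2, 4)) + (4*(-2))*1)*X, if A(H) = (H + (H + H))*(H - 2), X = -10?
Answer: -503070640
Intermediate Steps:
L(M, Y) = M**4*Y**4
A(H) = 3*H*(-2 + H) (A(H) = (H + 2*H)*(-2 + H) = (3*H)*(-2 + H) = 3*H*(-2 + H))
(A(L(2, 4)) + (4*(-2))*1)*X = (3*(2**4*4**4)*(-2 + 2**4*4**4) + (4*(-2))*1)*(-10) = (3*(16*256)*(-2 + 16*256) - 8*1)*(-10) = (3*4096*(-2 + 4096) - 8)*(-10) = (3*4096*4094 - 8)*(-10) = (50307072 - 8)*(-10) = 50307064*(-10) = -503070640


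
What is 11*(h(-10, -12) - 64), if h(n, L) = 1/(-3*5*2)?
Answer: -21131/30 ≈ -704.37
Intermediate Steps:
h(n, L) = -1/30 (h(n, L) = 1/(-15*2) = 1/(-30) = -1/30)
11*(h(-10, -12) - 64) = 11*(-1/30 - 64) = 11*(-1921/30) = -21131/30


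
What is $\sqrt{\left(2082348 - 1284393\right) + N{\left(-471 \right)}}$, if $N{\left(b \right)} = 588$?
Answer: $3 \sqrt{88727} \approx 893.61$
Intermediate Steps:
$\sqrt{\left(2082348 - 1284393\right) + N{\left(-471 \right)}} = \sqrt{\left(2082348 - 1284393\right) + 588} = \sqrt{797955 + 588} = \sqrt{798543} = 3 \sqrt{88727}$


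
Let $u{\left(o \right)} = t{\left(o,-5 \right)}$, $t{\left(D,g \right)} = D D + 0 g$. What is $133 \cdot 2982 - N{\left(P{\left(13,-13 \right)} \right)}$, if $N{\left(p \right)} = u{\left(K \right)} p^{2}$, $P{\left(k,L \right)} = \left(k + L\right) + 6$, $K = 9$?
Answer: $393690$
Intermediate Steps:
$t{\left(D,g \right)} = D^{2}$ ($t{\left(D,g \right)} = D^{2} + 0 = D^{2}$)
$P{\left(k,L \right)} = 6 + L + k$ ($P{\left(k,L \right)} = \left(L + k\right) + 6 = 6 + L + k$)
$u{\left(o \right)} = o^{2}$
$N{\left(p \right)} = 81 p^{2}$ ($N{\left(p \right)} = 9^{2} p^{2} = 81 p^{2}$)
$133 \cdot 2982 - N{\left(P{\left(13,-13 \right)} \right)} = 133 \cdot 2982 - 81 \left(6 - 13 + 13\right)^{2} = 396606 - 81 \cdot 6^{2} = 396606 - 81 \cdot 36 = 396606 - 2916 = 393690$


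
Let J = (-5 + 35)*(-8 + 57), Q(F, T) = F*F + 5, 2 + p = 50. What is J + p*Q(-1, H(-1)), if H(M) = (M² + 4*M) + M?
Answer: 1758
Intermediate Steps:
p = 48 (p = -2 + 50 = 48)
H(M) = M² + 5*M
Q(F, T) = 5 + F² (Q(F, T) = F² + 5 = 5 + F²)
J = 1470 (J = 30*49 = 1470)
J + p*Q(-1, H(-1)) = 1470 + 48*(5 + (-1)²) = 1470 + 48*(5 + 1) = 1470 + 48*6 = 1470 + 288 = 1758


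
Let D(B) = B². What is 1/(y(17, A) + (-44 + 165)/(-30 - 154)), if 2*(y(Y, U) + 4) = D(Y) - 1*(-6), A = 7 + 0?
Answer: 184/26283 ≈ 0.0070007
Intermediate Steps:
A = 7
y(Y, U) = -1 + Y²/2 (y(Y, U) = -4 + (Y² - 1*(-6))/2 = -4 + (Y² + 6)/2 = -4 + (6 + Y²)/2 = -4 + (3 + Y²/2) = -1 + Y²/2)
1/(y(17, A) + (-44 + 165)/(-30 - 154)) = 1/((-1 + (½)*17²) + (-44 + 165)/(-30 - 154)) = 1/((-1 + (½)*289) + 121/(-184)) = 1/((-1 + 289/2) + 121*(-1/184)) = 1/(287/2 - 121/184) = 1/(26283/184) = 184/26283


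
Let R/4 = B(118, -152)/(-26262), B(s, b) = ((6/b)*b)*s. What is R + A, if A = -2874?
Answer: -12579970/4377 ≈ -2874.1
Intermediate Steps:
B(s, b) = 6*s
R = -472/4377 (R = 4*((6*118)/(-26262)) = 4*(708*(-1/26262)) = 4*(-118/4377) = -472/4377 ≈ -0.10784)
R + A = -472/4377 - 2874 = -12579970/4377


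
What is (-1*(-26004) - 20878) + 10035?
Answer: 15161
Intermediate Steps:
(-1*(-26004) - 20878) + 10035 = (26004 - 20878) + 10035 = 5126 + 10035 = 15161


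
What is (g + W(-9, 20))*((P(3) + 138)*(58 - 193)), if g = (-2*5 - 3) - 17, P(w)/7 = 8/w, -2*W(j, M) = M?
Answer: 846000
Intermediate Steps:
W(j, M) = -M/2
P(w) = 56/w (P(w) = 7*(8/w) = 56/w)
g = -30 (g = (-10 - 3) - 17 = -13 - 17 = -30)
(g + W(-9, 20))*((P(3) + 138)*(58 - 193)) = (-30 - 1/2*20)*((56/3 + 138)*(58 - 193)) = (-30 - 10)*((56*(1/3) + 138)*(-135)) = -40*(56/3 + 138)*(-135) = -18800*(-135)/3 = -40*(-21150) = 846000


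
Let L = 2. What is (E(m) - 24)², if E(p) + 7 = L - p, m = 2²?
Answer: 1089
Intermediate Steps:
m = 4
E(p) = -5 - p (E(p) = -7 + (2 - p) = -5 - p)
(E(m) - 24)² = ((-5 - 1*4) - 24)² = ((-5 - 4) - 24)² = (-9 - 24)² = (-33)² = 1089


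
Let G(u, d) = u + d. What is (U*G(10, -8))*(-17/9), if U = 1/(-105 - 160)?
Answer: 34/2385 ≈ 0.014256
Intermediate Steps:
U = -1/265 (U = 1/(-265) = -1/265 ≈ -0.0037736)
G(u, d) = d + u
(U*G(10, -8))*(-17/9) = (-(-8 + 10)/265)*(-17/9) = (-1/265*2)*(-17*⅑) = -2/265*(-17/9) = 34/2385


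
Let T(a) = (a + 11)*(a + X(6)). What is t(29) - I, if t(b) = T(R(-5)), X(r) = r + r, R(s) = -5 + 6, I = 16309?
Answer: -16153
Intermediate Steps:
R(s) = 1
X(r) = 2*r
T(a) = (11 + a)*(12 + a) (T(a) = (a + 11)*(a + 2*6) = (11 + a)*(a + 12) = (11 + a)*(12 + a))
t(b) = 156 (t(b) = 132 + 1² + 23*1 = 132 + 1 + 23 = 156)
t(29) - I = 156 - 1*16309 = 156 - 16309 = -16153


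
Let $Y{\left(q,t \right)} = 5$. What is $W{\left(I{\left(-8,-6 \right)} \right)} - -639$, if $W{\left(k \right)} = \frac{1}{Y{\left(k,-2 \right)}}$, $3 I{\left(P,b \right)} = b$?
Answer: $\frac{3196}{5} \approx 639.2$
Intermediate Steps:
$I{\left(P,b \right)} = \frac{b}{3}$
$W{\left(k \right)} = \frac{1}{5}$
$W{\left(I{\left(-8,-6 \right)} \right)} - -639 = \frac{1}{5} - -639 = \frac{1}{5} + 639 = \frac{3196}{5}$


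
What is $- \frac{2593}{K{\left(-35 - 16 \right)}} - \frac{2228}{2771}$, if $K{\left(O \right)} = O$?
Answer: $\frac{415975}{8313} \approx 50.039$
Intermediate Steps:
$- \frac{2593}{K{\left(-35 - 16 \right)}} - \frac{2228}{2771} = - \frac{2593}{-35 - 16} - \frac{2228}{2771} = - \frac{2593}{-51} - \frac{2228}{2771} = \left(-2593\right) \left(- \frac{1}{51}\right) - \frac{2228}{2771} = \frac{2593}{51} - \frac{2228}{2771} = \frac{415975}{8313}$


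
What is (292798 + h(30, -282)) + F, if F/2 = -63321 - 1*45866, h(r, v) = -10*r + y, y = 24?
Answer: 74148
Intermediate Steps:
h(r, v) = 24 - 10*r (h(r, v) = -10*r + 24 = 24 - 10*r)
F = -218374 (F = 2*(-63321 - 1*45866) = 2*(-63321 - 45866) = 2*(-109187) = -218374)
(292798 + h(30, -282)) + F = (292798 + (24 - 10*30)) - 218374 = (292798 + (24 - 300)) - 218374 = (292798 - 276) - 218374 = 292522 - 218374 = 74148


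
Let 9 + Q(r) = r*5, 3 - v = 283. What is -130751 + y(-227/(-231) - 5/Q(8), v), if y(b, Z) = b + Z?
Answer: -938307109/7161 ≈ -1.3103e+5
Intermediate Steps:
v = -280 (v = 3 - 1*283 = 3 - 283 = -280)
Q(r) = -9 + 5*r (Q(r) = -9 + r*5 = -9 + 5*r)
y(b, Z) = Z + b
-130751 + y(-227/(-231) - 5/Q(8), v) = -130751 + (-280 + (-227/(-231) - 5/(-9 + 5*8))) = -130751 + (-280 + (-227*(-1/231) - 5/(-9 + 40))) = -130751 + (-280 + (227/231 - 5/31)) = -130751 + (-280 + 5882/7161) = -130751 - 1999198/7161 = -938307109/7161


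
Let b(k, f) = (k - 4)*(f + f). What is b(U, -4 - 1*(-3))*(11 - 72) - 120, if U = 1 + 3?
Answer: -120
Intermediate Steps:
U = 4
b(k, f) = 2*f*(-4 + k) (b(k, f) = (-4 + k)*(2*f) = 2*f*(-4 + k))
b(U, -4 - 1*(-3))*(11 - 72) - 120 = (2*(-4 - 1*(-3))*(-4 + 4))*(11 - 72) - 120 = (2*(-4 + 3)*0)*(-61) - 120 = (2*(-1)*0)*(-61) - 120 = 0*(-61) - 120 = 0 - 120 = -120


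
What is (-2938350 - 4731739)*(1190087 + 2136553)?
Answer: -25515624870960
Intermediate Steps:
(-2938350 - 4731739)*(1190087 + 2136553) = -7670089*3326640 = -25515624870960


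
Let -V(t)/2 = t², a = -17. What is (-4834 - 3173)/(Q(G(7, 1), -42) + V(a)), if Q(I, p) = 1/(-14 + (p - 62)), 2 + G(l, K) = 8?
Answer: 314942/22735 ≈ 13.853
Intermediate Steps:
G(l, K) = 6 (G(l, K) = -2 + 8 = 6)
V(t) = -2*t²
Q(I, p) = 1/(-76 + p) (Q(I, p) = 1/(-14 + (-62 + p)) = 1/(-76 + p))
(-4834 - 3173)/(Q(G(7, 1), -42) + V(a)) = (-4834 - 3173)/(1/(-76 - 42) - 2*(-17)²) = -8007/(1/(-118) - 2*289) = -8007/(-1/118 - 578) = -8007/(-68205/118) = -8007*(-118/68205) = 314942/22735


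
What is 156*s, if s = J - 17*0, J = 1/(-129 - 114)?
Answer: -52/81 ≈ -0.64198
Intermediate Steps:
J = -1/243 (J = 1/(-243) = -1/243 ≈ -0.0041152)
s = -1/243 (s = -1/243 - 17*0 = -1/243 - 1*0 = -1/243 + 0 = -1/243 ≈ -0.0041152)
156*s = 156*(-1/243) = -52/81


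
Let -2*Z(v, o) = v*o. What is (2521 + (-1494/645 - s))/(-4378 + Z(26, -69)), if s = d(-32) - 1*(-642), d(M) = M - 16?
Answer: -413807/748415 ≈ -0.55291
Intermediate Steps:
d(M) = -16 + M
Z(v, o) = -o*v/2 (Z(v, o) = -v*o/2 = -o*v/2)
s = 594 (s = (-16 - 32) - 1*(-642) = -48 + 642 = 594)
(2521 + (-1494/645 - s))/(-4378 + Z(26, -69)) = (2521 + (-1494/645 - 1*594))/(-4378 - ½*(-69)*26) = (2521 + (-1494*1/645 - 594))/(-4378 + 897) = (2521 + (-498/215 - 594))/(-3481) = (2521 - 128208/215)*(-1/3481) = (413807/215)*(-1/3481) = -413807/748415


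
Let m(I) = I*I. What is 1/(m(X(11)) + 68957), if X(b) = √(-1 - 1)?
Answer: 1/68955 ≈ 1.4502e-5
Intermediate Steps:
X(b) = I*√2 (X(b) = √(-2) = I*√2)
m(I) = I²
1/(m(X(11)) + 68957) = 1/((I*√2)² + 68957) = 1/(-2 + 68957) = 1/68955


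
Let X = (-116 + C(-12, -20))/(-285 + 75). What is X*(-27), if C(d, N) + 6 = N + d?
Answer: -99/5 ≈ -19.800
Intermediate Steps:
C(d, N) = -6 + N + d (C(d, N) = -6 + (N + d) = -6 + N + d)
X = 11/15 (X = (-116 + (-6 - 20 - 12))/(-285 + 75) = (-116 - 38)/(-210) = -154*(-1/210) = 11/15 ≈ 0.73333)
X*(-27) = (11/15)*(-27) = -99/5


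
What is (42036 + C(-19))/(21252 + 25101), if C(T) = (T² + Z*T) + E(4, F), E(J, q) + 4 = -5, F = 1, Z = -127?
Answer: 44801/46353 ≈ 0.96652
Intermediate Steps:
E(J, q) = -9 (E(J, q) = -4 - 5 = -9)
C(T) = -9 + T² - 127*T (C(T) = (T² - 127*T) - 9 = -9 + T² - 127*T)
(42036 + C(-19))/(21252 + 25101) = (42036 + (-9 + (-19)² - 127*(-19)))/(21252 + 25101) = (42036 + (-9 + 361 + 2413))/46353 = (42036 + 2765)*(1/46353) = 44801*(1/46353) = 44801/46353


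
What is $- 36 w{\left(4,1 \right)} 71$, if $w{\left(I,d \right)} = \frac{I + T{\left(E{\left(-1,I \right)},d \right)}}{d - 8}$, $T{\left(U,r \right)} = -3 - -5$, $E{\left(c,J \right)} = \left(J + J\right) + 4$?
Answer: $\frac{15336}{7} \approx 2190.9$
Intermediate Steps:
$E{\left(c,J \right)} = 4 + 2 J$ ($E{\left(c,J \right)} = 2 J + 4 = 4 + 2 J$)
$T{\left(U,r \right)} = 2$ ($T{\left(U,r \right)} = -3 + 5 = 2$)
$w{\left(I,d \right)} = \frac{2 + I}{-8 + d}$ ($w{\left(I,d \right)} = \frac{I + 2}{d - 8} = \frac{2 + I}{-8 + d}$)
$- 36 w{\left(4,1 \right)} 71 = - 36 \frac{2 + 4}{-8 + 1} \cdot 71 = - 36 \frac{1}{-7} \cdot 6 \cdot 71 = - 36 \left(\left(- \frac{1}{7}\right) 6\right) 71 = \left(-36\right) \left(- \frac{6}{7}\right) 71 = \frac{216}{7} \cdot 71 = \frac{15336}{7}$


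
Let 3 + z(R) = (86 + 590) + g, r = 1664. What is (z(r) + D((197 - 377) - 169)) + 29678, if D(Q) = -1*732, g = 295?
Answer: 29914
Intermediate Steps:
D(Q) = -732
z(R) = 968 (z(R) = -3 + ((86 + 590) + 295) = -3 + (676 + 295) = -3 + 971 = 968)
(z(r) + D((197 - 377) - 169)) + 29678 = (968 - 732) + 29678 = 236 + 29678 = 29914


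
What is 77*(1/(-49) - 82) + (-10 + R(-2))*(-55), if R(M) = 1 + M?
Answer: -39974/7 ≈ -5710.6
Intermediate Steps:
77*(1/(-49) - 82) + (-10 + R(-2))*(-55) = 77*(1/(-49) - 82) + (-10 + (1 - 2))*(-55) = 77*(-1/49 - 82) + (-10 - 1)*(-55) = 77*(-4019/49) - 11*(-55) = -44209/7 + 605 = -39974/7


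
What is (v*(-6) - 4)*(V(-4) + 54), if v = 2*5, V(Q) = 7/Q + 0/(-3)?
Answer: -3344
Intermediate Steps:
V(Q) = 7/Q (V(Q) = 7/Q + 0*(-⅓) = 7/Q + 0 = 7/Q)
v = 10
(v*(-6) - 4)*(V(-4) + 54) = (10*(-6) - 4)*(7/(-4) + 54) = (-60 - 4)*(7*(-¼) + 54) = -64*(-7/4 + 54) = -64*209/4 = -3344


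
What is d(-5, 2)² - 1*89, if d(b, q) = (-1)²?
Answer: -88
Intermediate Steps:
d(b, q) = 1
d(-5, 2)² - 1*89 = 1² - 1*89 = 1 - 89 = -88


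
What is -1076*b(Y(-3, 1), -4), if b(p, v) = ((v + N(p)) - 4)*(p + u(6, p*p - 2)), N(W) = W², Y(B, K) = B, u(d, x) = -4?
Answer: 7532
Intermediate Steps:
b(p, v) = (-4 + p)*(-4 + v + p²) (b(p, v) = ((v + p²) - 4)*(p - 4) = (-4 + v + p²)*(-4 + p) = (-4 + p)*(-4 + v + p²))
-1076*b(Y(-3, 1), -4) = -1076*(16 + (-3)³ - 4*(-3) - 4*(-4) - 4*(-3)² - 3*(-4)) = -1076*(16 - 27 + 12 + 16 - 4*9 + 12) = -1076*(16 - 27 + 12 + 16 - 36 + 12) = -1076*(-7) = 7532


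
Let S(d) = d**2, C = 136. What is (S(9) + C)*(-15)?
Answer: -3255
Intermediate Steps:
(S(9) + C)*(-15) = (9**2 + 136)*(-15) = (81 + 136)*(-15) = 217*(-15) = -3255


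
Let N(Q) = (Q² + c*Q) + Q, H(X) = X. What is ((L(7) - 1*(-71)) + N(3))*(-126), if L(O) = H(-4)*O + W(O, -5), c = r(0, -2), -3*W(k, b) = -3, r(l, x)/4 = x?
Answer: -4032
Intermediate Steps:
r(l, x) = 4*x
W(k, b) = 1 (W(k, b) = -⅓*(-3) = 1)
c = -8 (c = 4*(-2) = -8)
L(O) = 1 - 4*O (L(O) = -4*O + 1 = 1 - 4*O)
N(Q) = Q² - 7*Q (N(Q) = (Q² - 8*Q) + Q = Q² - 7*Q)
((L(7) - 1*(-71)) + N(3))*(-126) = (((1 - 4*7) - 1*(-71)) + 3*(-7 + 3))*(-126) = (((1 - 28) + 71) + 3*(-4))*(-126) = ((-27 + 71) - 12)*(-126) = (44 - 12)*(-126) = 32*(-126) = -4032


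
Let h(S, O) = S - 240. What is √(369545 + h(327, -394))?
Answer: 4*√23102 ≈ 607.97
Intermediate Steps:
h(S, O) = -240 + S
√(369545 + h(327, -394)) = √(369545 + (-240 + 327)) = √(369545 + 87) = √369632 = 4*√23102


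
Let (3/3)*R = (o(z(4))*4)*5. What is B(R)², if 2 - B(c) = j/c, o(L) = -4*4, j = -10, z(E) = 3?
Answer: 3969/1024 ≈ 3.8760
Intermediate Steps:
o(L) = -16
R = -320 (R = -16*4*5 = -64*5 = -320)
B(c) = 2 + 10/c (B(c) = 2 - (-10)/c = 2 + 10/c)
B(R)² = (2 + 10/(-320))² = (2 + 10*(-1/320))² = (2 - 1/32)² = (63/32)² = 3969/1024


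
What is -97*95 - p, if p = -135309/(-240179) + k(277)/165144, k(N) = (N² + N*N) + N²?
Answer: -121860834834603/13221373592 ≈ -9217.0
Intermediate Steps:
k(N) = 3*N² (k(N) = (N² + N²) + N² = 2*N² + N² = 3*N²)
p = 25877184323/13221373592 (p = -135309/(-240179) + (3*277²)/165144 = -135309*(-1/240179) + (3*76729)*(1/165144) = 135309/240179 + 230187*(1/165144) = 135309/240179 + 76729/55048 = 25877184323/13221373592 ≈ 1.9572)
-97*95 - p = -97*95 - 1*25877184323/13221373592 = -9215 - 25877184323/13221373592 = -121860834834603/13221373592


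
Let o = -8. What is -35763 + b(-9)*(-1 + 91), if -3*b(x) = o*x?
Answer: -37923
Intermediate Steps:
b(x) = 8*x/3 (b(x) = -(-8)*x/3 = 8*x/3)
-35763 + b(-9)*(-1 + 91) = -35763 + ((8/3)*(-9))*(-1 + 91) = -35763 - 24*90 = -35763 - 2160 = -37923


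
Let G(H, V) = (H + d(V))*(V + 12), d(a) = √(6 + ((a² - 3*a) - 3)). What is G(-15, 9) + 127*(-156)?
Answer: -20127 + 21*√57 ≈ -19968.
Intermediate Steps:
d(a) = √(3 + a² - 3*a) (d(a) = √(6 + (-3 + a² - 3*a)) = √(3 + a² - 3*a))
G(H, V) = (12 + V)*(H + √(3 + V² - 3*V)) (G(H, V) = (H + √(3 + V² - 3*V))*(V + 12) = (H + √(3 + V² - 3*V))*(12 + V) = (12 + V)*(H + √(3 + V² - 3*V)))
G(-15, 9) + 127*(-156) = (12*(-15) + 12*√(3 + 9² - 3*9) - 15*9 + 9*√(3 + 9² - 3*9)) + 127*(-156) = (-180 + 12*√(3 + 81 - 27) - 135 + 9*√(3 + 81 - 27)) - 19812 = (-180 + 12*√57 - 135 + 9*√57) - 19812 = (-315 + 21*√57) - 19812 = -20127 + 21*√57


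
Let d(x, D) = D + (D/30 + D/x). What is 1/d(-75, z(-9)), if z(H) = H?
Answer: -50/459 ≈ -0.10893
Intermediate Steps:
d(x, D) = 31*D/30 + D/x (d(x, D) = D + (D*(1/30) + D/x) = D + (D/30 + D/x) = 31*D/30 + D/x)
1/d(-75, z(-9)) = 1/((31/30)*(-9) - 9/(-75)) = 1/(-93/10 - 9*(-1/75)) = 1/(-93/10 + 3/25) = 1/(-459/50) = -50/459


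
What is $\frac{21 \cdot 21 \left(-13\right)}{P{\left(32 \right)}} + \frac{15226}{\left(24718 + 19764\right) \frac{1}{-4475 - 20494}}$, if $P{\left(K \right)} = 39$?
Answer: $- \frac{8406888}{967} \approx -8693.8$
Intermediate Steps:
$\frac{21 \cdot 21 \left(-13\right)}{P{\left(32 \right)}} + \frac{15226}{\left(24718 + 19764\right) \frac{1}{-4475 - 20494}} = \frac{21 \cdot 21 \left(-13\right)}{39} + \frac{15226}{\left(24718 + 19764\right) \frac{1}{-4475 - 20494}} = 441 \left(-13\right) \frac{1}{39} + \frac{15226}{44482 \frac{1}{-24969}} = \left(-5733\right) \frac{1}{39} + \frac{15226}{44482 \left(- \frac{1}{24969}\right)} = -147 + \frac{15226}{- \frac{44482}{24969}} = -147 + 15226 \left(- \frac{24969}{44482}\right) = -147 - \frac{8264739}{967} = - \frac{8406888}{967}$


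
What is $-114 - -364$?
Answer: $250$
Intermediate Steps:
$-114 - -364 = -114 + 364 = 250$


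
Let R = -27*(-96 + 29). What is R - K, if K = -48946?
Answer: 50755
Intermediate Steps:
R = 1809 (R = -27*(-67) = 1809)
R - K = 1809 - 1*(-48946) = 1809 + 48946 = 50755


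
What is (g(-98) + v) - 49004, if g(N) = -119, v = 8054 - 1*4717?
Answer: -45786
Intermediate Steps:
v = 3337 (v = 8054 - 4717 = 3337)
(g(-98) + v) - 49004 = (-119 + 3337) - 49004 = 3218 - 49004 = -45786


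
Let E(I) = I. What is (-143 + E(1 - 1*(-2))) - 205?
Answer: -345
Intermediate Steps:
(-143 + E(1 - 1*(-2))) - 205 = (-143 + (1 - 1*(-2))) - 205 = (-143 + (1 + 2)) - 205 = (-143 + 3) - 205 = -140 - 205 = -345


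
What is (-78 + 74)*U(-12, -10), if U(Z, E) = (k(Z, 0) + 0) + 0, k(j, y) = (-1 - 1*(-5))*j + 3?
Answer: 180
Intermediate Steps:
k(j, y) = 3 + 4*j (k(j, y) = (-1 + 5)*j + 3 = 4*j + 3 = 3 + 4*j)
U(Z, E) = 3 + 4*Z (U(Z, E) = ((3 + 4*Z) + 0) + 0 = (3 + 4*Z) + 0 = 3 + 4*Z)
(-78 + 74)*U(-12, -10) = (-78 + 74)*(3 + 4*(-12)) = -4*(3 - 48) = -4*(-45) = 180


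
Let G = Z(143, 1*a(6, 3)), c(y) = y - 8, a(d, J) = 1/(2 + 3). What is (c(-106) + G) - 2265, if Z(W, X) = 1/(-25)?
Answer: -59476/25 ≈ -2379.0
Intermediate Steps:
a(d, J) = 1/5
Z(W, X) = -1/25
c(y) = -8 + y
G = -1/25 ≈ -0.040000
(c(-106) + G) - 2265 = ((-8 - 106) - 1/25) - 2265 = (-114 - 1/25) - 2265 = -2851/25 - 2265 = -59476/25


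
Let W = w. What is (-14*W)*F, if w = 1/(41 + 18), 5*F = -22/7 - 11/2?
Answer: 121/295 ≈ 0.41017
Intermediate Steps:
F = -121/70 (F = (-22/7 - 11/2)/5 = (1/5)*(-121/14) = -121/70 ≈ -1.7286)
w = 1/59 ≈ 0.016949
W = 1/59 ≈ 0.016949
(-14*W)*F = -14*1/59*(-121/70) = -14/59*(-121/70) = 121/295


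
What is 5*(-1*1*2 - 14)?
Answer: -80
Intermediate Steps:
5*(-1*1*2 - 14) = 5*(-1*2 - 14) = 5*(-2 - 14) = 5*(-16) = -80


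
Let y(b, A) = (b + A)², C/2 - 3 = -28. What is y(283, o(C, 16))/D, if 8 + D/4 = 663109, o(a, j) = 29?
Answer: 24336/663101 ≈ 0.036700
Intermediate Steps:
C = -50 (C = 6 + 2*(-28) = 6 - 56 = -50)
y(b, A) = (A + b)²
D = 2652404 (D = -32 + 4*663109 = -32 + 2652436 = 2652404)
y(283, o(C, 16))/D = (29 + 283)²/2652404 = 312²*(1/2652404) = 97344*(1/2652404) = 24336/663101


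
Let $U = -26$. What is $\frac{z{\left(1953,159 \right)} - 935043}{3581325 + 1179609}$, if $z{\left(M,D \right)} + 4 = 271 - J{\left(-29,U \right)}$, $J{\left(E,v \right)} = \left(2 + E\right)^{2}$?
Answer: $- \frac{311835}{1586978} \approx -0.1965$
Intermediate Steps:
$z{\left(M,D \right)} = -462$ ($z{\left(M,D \right)} = -4 + \left(271 - \left(2 - 29\right)^{2}\right) = -4 + \left(271 - \left(-27\right)^{2}\right) = -4 + \left(271 - 729\right) = -4 - 458 = -462$)
$\frac{z{\left(1953,159 \right)} - 935043}{3581325 + 1179609} = \frac{-462 - 935043}{3581325 + 1179609} = - \frac{935505}{4760934} = \left(-935505\right) \frac{1}{4760934} = - \frac{311835}{1586978}$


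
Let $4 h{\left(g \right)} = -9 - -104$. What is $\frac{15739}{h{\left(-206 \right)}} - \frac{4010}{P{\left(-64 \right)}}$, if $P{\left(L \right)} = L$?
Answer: $\frac{2205067}{3040} \approx 725.35$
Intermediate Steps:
$h{\left(g \right)} = \frac{95}{4}$ ($h{\left(g \right)} = \frac{-9 - -104}{4} = \frac{-9 + 104}{4} = \frac{1}{4} \cdot 95 = \frac{95}{4}$)
$\frac{15739}{h{\left(-206 \right)}} - \frac{4010}{P{\left(-64 \right)}} = \frac{15739}{\frac{95}{4}} - \frac{4010}{-64} = 15739 \cdot \frac{4}{95} - - \frac{2005}{32} = \frac{62956}{95} + \frac{2005}{32} = \frac{2205067}{3040}$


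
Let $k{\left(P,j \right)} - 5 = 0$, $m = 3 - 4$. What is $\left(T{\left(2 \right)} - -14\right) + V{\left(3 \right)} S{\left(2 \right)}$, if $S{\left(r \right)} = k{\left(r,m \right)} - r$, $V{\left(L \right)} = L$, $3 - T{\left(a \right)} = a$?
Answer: $24$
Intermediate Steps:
$T{\left(a \right)} = 3 - a$
$m = -1$ ($m = 3 - 4 = -1$)
$k{\left(P,j \right)} = 5$ ($k{\left(P,j \right)} = 5 + 0 = 5$)
$S{\left(r \right)} = 5 - r$
$\left(T{\left(2 \right)} - -14\right) + V{\left(3 \right)} S{\left(2 \right)} = \left(\left(3 - 2\right) - -14\right) + 3 \left(5 - 2\right) = \left(\left(3 - 2\right) + 14\right) + 3 \left(5 - 2\right) = \left(1 + 14\right) + 3 \cdot 3 = 15 + 9 = 24$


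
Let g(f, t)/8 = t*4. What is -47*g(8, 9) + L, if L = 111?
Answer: -13425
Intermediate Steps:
g(f, t) = 32*t (g(f, t) = 8*(t*4) = 8*(4*t) = 32*t)
-47*g(8, 9) + L = -1504*9 + 111 = -47*288 + 111 = -13536 + 111 = -13425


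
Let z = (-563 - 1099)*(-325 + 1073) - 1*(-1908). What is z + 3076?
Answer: -1238192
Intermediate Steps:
z = -1241268 (z = -1662*748 + 1908 = -1243176 + 1908 = -1241268)
z + 3076 = -1241268 + 3076 = -1238192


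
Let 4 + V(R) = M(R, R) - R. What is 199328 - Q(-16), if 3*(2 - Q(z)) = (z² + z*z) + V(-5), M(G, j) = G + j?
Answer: 598481/3 ≈ 1.9949e+5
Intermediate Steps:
V(R) = -4 + R (V(R) = -4 + ((R + R) - R) = -4 + (2*R - R) = -4 + R)
Q(z) = 5 - 2*z²/3 (Q(z) = 2 - ((z² + z*z) + (-4 - 5))/3 = 2 - ((z² + z²) - 9)/3 = 2 - (2*z² - 9)/3 = 2 - (-9 + 2*z²)/3 = 2 + (3 - 2*z²/3) = 5 - 2*z²/3)
199328 - Q(-16) = 199328 - (5 - ⅔*(-16)²) = 199328 - (5 - ⅔*256) = 199328 - (5 - 512/3) = 199328 - 1*(-497/3) = 199328 + 497/3 = 598481/3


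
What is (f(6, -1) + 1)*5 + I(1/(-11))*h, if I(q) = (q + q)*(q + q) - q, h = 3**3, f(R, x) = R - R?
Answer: 1010/121 ≈ 8.3471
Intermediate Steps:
f(R, x) = 0
h = 27
I(q) = -q + 4*q**2 (I(q) = (2*q)*(2*q) - q = 4*q**2 - q = -q + 4*q**2)
(f(6, -1) + 1)*5 + I(1/(-11))*h = (0 + 1)*5 + ((-1 + 4/(-11))/(-11))*27 = 1*5 - (-1 + 4*(-1/11))/11*27 = 5 - (-1 - 4/11)/11*27 = 5 - 1/11*(-15/11)*27 = 5 + (15/121)*27 = 5 + 405/121 = 1010/121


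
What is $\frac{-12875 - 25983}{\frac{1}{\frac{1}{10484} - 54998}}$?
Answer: $\frac{11202742573299}{5242} \approx 2.1371 \cdot 10^{9}$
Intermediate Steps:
$\frac{-12875 - 25983}{\frac{1}{\frac{1}{10484} - 54998}} = - \frac{38858}{\frac{1}{- \frac{576599031}{10484}}} = - \frac{38858}{- \frac{10484}{576599031}} = \left(-38858\right) \left(- \frac{576599031}{10484}\right) = \frac{11202742573299}{5242}$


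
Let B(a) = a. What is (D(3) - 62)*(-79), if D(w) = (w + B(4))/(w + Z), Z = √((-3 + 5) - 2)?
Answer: 14141/3 ≈ 4713.7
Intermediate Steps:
Z = 0 (Z = √(2 - 2) = √0 = 0)
D(w) = (4 + w)/w (D(w) = (w + 4)/(w + 0) = (4 + w)/w)
(D(3) - 62)*(-79) = ((4 + 3)/3 - 62)*(-79) = ((⅓)*7 - 62)*(-79) = (7/3 - 62)*(-79) = -179/3*(-79) = 14141/3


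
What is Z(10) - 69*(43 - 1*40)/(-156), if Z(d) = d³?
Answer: 52069/52 ≈ 1001.3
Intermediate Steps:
Z(10) - 69*(43 - 1*40)/(-156) = 10³ - 69*(43 - 1*40)/(-156) = 1000 - 69*(43 - 40)*(-1)/156 = 1000 - 207*(-1)/156 = 1000 - 69*(-1/52) = 1000 + 69/52 = 52069/52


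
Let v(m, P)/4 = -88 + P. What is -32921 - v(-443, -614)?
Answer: -30113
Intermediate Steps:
v(m, P) = -352 + 4*P (v(m, P) = 4*(-88 + P) = -352 + 4*P)
-32921 - v(-443, -614) = -32921 - (-352 + 4*(-614)) = -32921 - (-352 - 2456) = -32921 - 1*(-2808) = -32921 + 2808 = -30113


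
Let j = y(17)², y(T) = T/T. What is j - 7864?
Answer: -7863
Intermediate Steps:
y(T) = 1
j = 1 (j = 1² = 1)
j - 7864 = 1 - 7864 = -7863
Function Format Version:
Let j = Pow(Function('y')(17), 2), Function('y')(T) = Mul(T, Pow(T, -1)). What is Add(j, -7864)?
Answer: -7863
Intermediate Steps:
Function('y')(T) = 1
j = 1 (j = Pow(1, 2) = 1)
Add(j, -7864) = Add(1, -7864) = -7863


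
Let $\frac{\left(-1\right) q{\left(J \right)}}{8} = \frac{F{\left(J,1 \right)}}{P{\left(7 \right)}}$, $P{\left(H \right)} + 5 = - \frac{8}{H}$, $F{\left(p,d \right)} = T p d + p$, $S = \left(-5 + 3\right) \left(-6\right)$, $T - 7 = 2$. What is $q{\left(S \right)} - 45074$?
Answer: $- \frac{1931462}{43} \approx -44918.0$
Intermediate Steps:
$T = 9$ ($T = 7 + 2 = 9$)
$S = 12$ ($S = \left(-2\right) \left(-6\right) = 12$)
$F{\left(p,d \right)} = p + 9 d p$ ($F{\left(p,d \right)} = 9 p d + p = 9 d p + p = p + 9 d p$)
$P{\left(H \right)} = -5 - \frac{8}{H}$
$q{\left(J \right)} = \frac{560 J}{43}$ ($q{\left(J \right)} = - 8 \frac{J \left(1 + 9 \cdot 1\right)}{-5 - \frac{8}{7}} = - 8 \frac{J \left(1 + 9\right)}{-5 - \frac{8}{7}} = - 8 \frac{J 10}{-5 - \frac{8}{7}} = - 8 \frac{10 J}{- \frac{43}{7}} = - 8 \cdot 10 J \left(- \frac{7}{43}\right) = - 8 \left(- \frac{70 J}{43}\right) = \frac{560 J}{43}$)
$q{\left(S \right)} - 45074 = \frac{560}{43} \cdot 12 - 45074 = \frac{6720}{43} - 45074 = - \frac{1931462}{43}$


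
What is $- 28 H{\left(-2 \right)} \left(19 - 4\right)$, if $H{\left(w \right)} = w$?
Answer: $840$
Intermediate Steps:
$- 28 H{\left(-2 \right)} \left(19 - 4\right) = \left(-28\right) \left(-2\right) \left(19 - 4\right) = 56 \cdot 15 = 840$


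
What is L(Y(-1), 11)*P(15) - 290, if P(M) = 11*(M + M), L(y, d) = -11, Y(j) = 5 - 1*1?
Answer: -3920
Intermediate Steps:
Y(j) = 4 (Y(j) = 5 - 1 = 4)
P(M) = 22*M (P(M) = 11*(2*M) = 22*M)
L(Y(-1), 11)*P(15) - 290 = -242*15 - 290 = -11*330 - 290 = -3630 - 290 = -3920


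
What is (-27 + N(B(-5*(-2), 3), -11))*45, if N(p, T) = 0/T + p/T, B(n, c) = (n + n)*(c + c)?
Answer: -18765/11 ≈ -1705.9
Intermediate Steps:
B(n, c) = 4*c*n (B(n, c) = (2*n)*(2*c) = 4*c*n)
N(p, T) = p/T (N(p, T) = 0 + p/T = p/T)
(-27 + N(B(-5*(-2), 3), -11))*45 = (-27 + (4*3*(-5*(-2)))/(-11))*45 = (-27 + (4*3*10)*(-1/11))*45 = (-27 + 120*(-1/11))*45 = (-27 - 120/11)*45 = -417/11*45 = -18765/11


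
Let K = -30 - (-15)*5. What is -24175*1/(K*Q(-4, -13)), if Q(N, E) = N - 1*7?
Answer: 4835/99 ≈ 48.838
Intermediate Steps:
K = 45 (K = -30 - 1*(-75) = -30 + 75 = 45)
Q(N, E) = -7 + N (Q(N, E) = N - 7 = -7 + N)
-24175*1/(K*Q(-4, -13)) = -24175*1/(45*(-7 - 4)) = -24175/((-11*45)) = -24175/(-495) = -24175*(-1/495) = 4835/99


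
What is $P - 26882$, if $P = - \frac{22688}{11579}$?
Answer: $- \frac{311289366}{11579} \approx -26884.0$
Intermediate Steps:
$P = - \frac{22688}{11579}$ ($P = \left(-22688\right) \frac{1}{11579} = - \frac{22688}{11579} \approx -1.9594$)
$P - 26882 = - \frac{22688}{11579} - 26882 = - \frac{311289366}{11579}$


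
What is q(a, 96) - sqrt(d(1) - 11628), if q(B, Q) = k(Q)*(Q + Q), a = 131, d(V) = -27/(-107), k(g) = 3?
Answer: 576 - 3*I*sqrt(14791787)/107 ≈ 576.0 - 107.83*I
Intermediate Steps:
d(V) = 27/107 (d(V) = -27*(-1/107) = 27/107)
q(B, Q) = 6*Q (q(B, Q) = 3*(Q + Q) = 3*(2*Q) = 6*Q)
q(a, 96) - sqrt(d(1) - 11628) = 6*96 - sqrt(27/107 - 11628) = 576 - sqrt(-1244169/107) = 576 - 3*I*sqrt(14791787)/107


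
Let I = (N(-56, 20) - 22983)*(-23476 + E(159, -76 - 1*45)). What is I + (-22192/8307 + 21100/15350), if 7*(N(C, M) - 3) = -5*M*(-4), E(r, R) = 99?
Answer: 9566171215129850/17851743 ≈ 5.3587e+8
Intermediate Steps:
N(C, M) = 3 + 20*M/7 (N(C, M) = 3 + (-5*M*(-4))/7 = 3 + (20*M)/7 = 3 + 20*M/7)
I = 3751073420/7 (I = ((3 + (20/7)*20) - 22983)*(-23476 + 99) = ((3 + 400/7) - 22983)*(-23377) = (421/7 - 22983)*(-23377) = -160460/7*(-23377) = 3751073420/7 ≈ 5.3587e+8)
I + (-22192/8307 + 21100/15350) = 3751073420/7 + (-22192/8307 + 21100/15350) = 3751073420/7 + (-22192*1/8307 + 21100*(1/15350)) = 3751073420/7 + (-22192/8307 + 422/307) = 3751073420/7 - 3307390/2550249 = 9566171215129850/17851743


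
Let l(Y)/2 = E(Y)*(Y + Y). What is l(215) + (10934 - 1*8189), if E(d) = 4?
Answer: 6185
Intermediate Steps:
l(Y) = 16*Y (l(Y) = 2*(4*(Y + Y)) = 2*(4*(2*Y)) = 2*(8*Y) = 16*Y)
l(215) + (10934 - 1*8189) = 16*215 + (10934 - 1*8189) = 3440 + (10934 - 8189) = 3440 + 2745 = 6185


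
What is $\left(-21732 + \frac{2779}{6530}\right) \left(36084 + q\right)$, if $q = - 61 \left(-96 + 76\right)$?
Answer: $- \frac{2646852740012}{3265} \approx -8.1067 \cdot 10^{8}$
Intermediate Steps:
$q = 1220$ ($q = \left(-61\right) \left(-20\right) = 1220$)
$\left(-21732 + \frac{2779}{6530}\right) \left(36084 + q\right) = \left(-21732 + \frac{2779}{6530}\right) \left(36084 + 1220\right) = \left(-21732 + 2779 \cdot \frac{1}{6530}\right) 37304 = \left(-21732 + \frac{2779}{6530}\right) 37304 = \left(- \frac{141907181}{6530}\right) 37304 = - \frac{2646852740012}{3265}$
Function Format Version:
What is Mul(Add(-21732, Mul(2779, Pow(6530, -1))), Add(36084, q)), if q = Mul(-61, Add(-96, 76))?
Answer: Rational(-2646852740012, 3265) ≈ -8.1067e+8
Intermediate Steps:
q = 1220 (q = Mul(-61, -20) = 1220)
Mul(Add(-21732, Mul(2779, Pow(6530, -1))), Add(36084, q)) = Mul(Add(-21732, Mul(2779, Pow(6530, -1))), Add(36084, 1220)) = Mul(Add(-21732, Mul(2779, Rational(1, 6530))), 37304) = Mul(Add(-21732, Rational(2779, 6530)), 37304) = Mul(Rational(-141907181, 6530), 37304) = Rational(-2646852740012, 3265)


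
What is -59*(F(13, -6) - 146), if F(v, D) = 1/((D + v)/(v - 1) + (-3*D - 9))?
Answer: 989902/115 ≈ 8607.8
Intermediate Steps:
F(v, D) = 1/(-9 - 3*D + (D + v)/(-1 + v)) (F(v, D) = 1/((D + v)/(-1 + v) + (-9 - 3*D)) = 1/(-9 - 3*D + (D + v)/(-1 + v)))
-59*(F(13, -6) - 146) = -59*((1 - 1*13)/(-9 - 4*(-6) + 8*13 + 3*(-6)*13) - 146) = -59*((1 - 13)/(-9 + 24 + 104 - 234) - 146) = -59*(-12/(-115) - 146) = -59*(-1/115*(-12) - 146) = -59*(12/115 - 146) = -59*(-16778/115) = 989902/115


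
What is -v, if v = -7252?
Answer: 7252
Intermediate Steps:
-v = -1*(-7252) = 7252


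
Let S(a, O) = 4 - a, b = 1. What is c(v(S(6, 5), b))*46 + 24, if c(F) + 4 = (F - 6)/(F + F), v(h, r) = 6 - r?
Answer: -823/5 ≈ -164.60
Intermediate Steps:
c(F) = -4 + (-6 + F)/(2*F) (c(F) = -4 + (F - 6)/(F + F) = -4 + (-6 + F)/((2*F)) = -4 + (-6 + F)*(1/(2*F)) = -4 + (-6 + F)/(2*F))
c(v(S(6, 5), b))*46 + 24 = (-7/2 - 3/(6 - 1*1))*46 + 24 = (-7/2 - 3/(6 - 1))*46 + 24 = (-7/2 - 3/5)*46 + 24 = (-7/2 - 3*⅕)*46 + 24 = (-7/2 - ⅗)*46 + 24 = -41/10*46 + 24 = -943/5 + 24 = -823/5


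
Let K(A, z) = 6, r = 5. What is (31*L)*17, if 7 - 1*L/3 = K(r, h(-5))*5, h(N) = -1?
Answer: -36363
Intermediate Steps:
L = -69 (L = 21 - 18*5 = 21 - 3*30 = 21 - 90 = -69)
(31*L)*17 = (31*(-69))*17 = -2139*17 = -36363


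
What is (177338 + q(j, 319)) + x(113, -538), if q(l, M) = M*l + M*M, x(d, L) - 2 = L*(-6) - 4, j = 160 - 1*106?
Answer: 299551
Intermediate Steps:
j = 54 (j = 160 - 106 = 54)
x(d, L) = -2 - 6*L (x(d, L) = 2 + (L*(-6) - 4) = 2 + (-6*L - 4) = 2 + (-4 - 6*L) = -2 - 6*L)
q(l, M) = M² + M*l (q(l, M) = M*l + M² = M² + M*l)
(177338 + q(j, 319)) + x(113, -538) = (177338 + 319*(319 + 54)) + (-2 - 6*(-538)) = (177338 + 319*373) + (-2 + 3228) = (177338 + 118987) + 3226 = 296325 + 3226 = 299551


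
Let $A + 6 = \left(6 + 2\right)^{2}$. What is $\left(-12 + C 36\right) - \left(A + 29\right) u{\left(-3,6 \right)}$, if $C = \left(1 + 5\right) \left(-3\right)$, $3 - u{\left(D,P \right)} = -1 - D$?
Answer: $-747$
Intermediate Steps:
$u{\left(D,P \right)} = 4 + D$ ($u{\left(D,P \right)} = 3 - \left(-1 - D\right) = 3 + \left(1 + D\right) = 4 + D$)
$C = -18$ ($C = 6 \left(-3\right) = -18$)
$A = 58$ ($A = -6 + \left(6 + 2\right)^{2} = -6 + 8^{2} = -6 + 64 = 58$)
$\left(-12 + C 36\right) - \left(A + 29\right) u{\left(-3,6 \right)} = \left(-12 - 648\right) - \left(58 + 29\right) \left(4 - 3\right) = \left(-12 - 648\right) - 87 \cdot 1 = -660 - 87 = -747$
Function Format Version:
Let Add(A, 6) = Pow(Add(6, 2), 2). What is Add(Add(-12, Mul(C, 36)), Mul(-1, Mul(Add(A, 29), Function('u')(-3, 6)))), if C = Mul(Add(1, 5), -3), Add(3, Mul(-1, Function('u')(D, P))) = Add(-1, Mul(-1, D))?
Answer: -747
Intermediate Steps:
Function('u')(D, P) = Add(4, D) (Function('u')(D, P) = Add(3, Mul(-1, Add(-1, Mul(-1, D)))) = Add(3, Add(1, D)) = Add(4, D))
C = -18 (C = Mul(6, -3) = -18)
A = 58 (A = Add(-6, Pow(Add(6, 2), 2)) = Add(-6, Pow(8, 2)) = Add(-6, 64) = 58)
Add(Add(-12, Mul(C, 36)), Mul(-1, Mul(Add(A, 29), Function('u')(-3, 6)))) = Add(Add(-12, Mul(-18, 36)), Mul(-1, Mul(Add(58, 29), Add(4, -3)))) = Add(Add(-12, -648), Mul(-1, Mul(87, 1))) = Add(-660, Mul(-1, 87)) = Add(-660, -87) = -747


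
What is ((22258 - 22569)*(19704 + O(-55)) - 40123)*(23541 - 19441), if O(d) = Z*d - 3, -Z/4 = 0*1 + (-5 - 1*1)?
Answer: -23602117400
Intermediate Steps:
Z = 24 (Z = -4*(0*1 + (-5 - 1*1)) = -4*(0 + (-5 - 1)) = -4*(0 - 6) = -4*(-6) = 24)
O(d) = -3 + 24*d (O(d) = 24*d - 3 = -3 + 24*d)
((22258 - 22569)*(19704 + O(-55)) - 40123)*(23541 - 19441) = ((22258 - 22569)*(19704 + (-3 + 24*(-55))) - 40123)*(23541 - 19441) = (-311*(19704 + (-3 - 1320)) - 40123)*4100 = (-311*(19704 - 1323) - 40123)*4100 = (-311*18381 - 40123)*4100 = (-5716491 - 40123)*4100 = -5756614*4100 = -23602117400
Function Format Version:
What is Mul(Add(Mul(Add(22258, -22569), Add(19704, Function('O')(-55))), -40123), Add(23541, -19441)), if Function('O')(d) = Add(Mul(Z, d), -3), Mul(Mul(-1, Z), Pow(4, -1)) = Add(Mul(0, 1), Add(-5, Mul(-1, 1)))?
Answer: -23602117400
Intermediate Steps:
Z = 24 (Z = Mul(-4, Add(Mul(0, 1), Add(-5, Mul(-1, 1)))) = Mul(-4, Add(0, Add(-5, -1))) = Mul(-4, Add(0, -6)) = Mul(-4, -6) = 24)
Function('O')(d) = Add(-3, Mul(24, d)) (Function('O')(d) = Add(Mul(24, d), -3) = Add(-3, Mul(24, d)))
Mul(Add(Mul(Add(22258, -22569), Add(19704, Function('O')(-55))), -40123), Add(23541, -19441)) = Mul(Add(Mul(Add(22258, -22569), Add(19704, Add(-3, Mul(24, -55)))), -40123), Add(23541, -19441)) = Mul(Add(Mul(-311, Add(19704, Add(-3, -1320))), -40123), 4100) = Mul(Add(Mul(-311, Add(19704, -1323)), -40123), 4100) = Mul(Add(Mul(-311, 18381), -40123), 4100) = Mul(Add(-5716491, -40123), 4100) = Mul(-5756614, 4100) = -23602117400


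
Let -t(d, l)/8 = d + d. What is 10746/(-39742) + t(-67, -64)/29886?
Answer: -69637883/296932353 ≈ -0.23452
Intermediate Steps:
t(d, l) = -16*d (t(d, l) = -8*(d + d) = -16*d)
10746/(-39742) + t(-67, -64)/29886 = 10746/(-39742) - 16*(-67)/29886 = 10746*(-1/39742) + 1072*(1/29886) = -5373/19871 + 536/14943 = -69637883/296932353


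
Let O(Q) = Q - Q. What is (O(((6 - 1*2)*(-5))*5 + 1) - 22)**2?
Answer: 484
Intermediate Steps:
O(Q) = 0
(O(((6 - 1*2)*(-5))*5 + 1) - 22)**2 = (0 - 22)**2 = (-22)**2 = 484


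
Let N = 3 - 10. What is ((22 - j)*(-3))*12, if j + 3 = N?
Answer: -1152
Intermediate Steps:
N = -7
j = -10 (j = -3 - 7 = -10)
((22 - j)*(-3))*12 = ((22 - 1*(-10))*(-3))*12 = ((22 + 10)*(-3))*12 = (32*(-3))*12 = -96*12 = -1152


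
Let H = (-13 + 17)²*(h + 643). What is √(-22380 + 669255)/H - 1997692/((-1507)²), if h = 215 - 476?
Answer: -1997692/2271049 + 75*√115/6112 ≈ -0.74804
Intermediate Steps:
h = -261
H = 6112 (H = (-13 + 17)²*(-261 + 643) = 4²*382 = 16*382 = 6112)
√(-22380 + 669255)/H - 1997692/((-1507)²) = √(-22380 + 669255)/6112 - 1997692/((-1507)²) = √646875*(1/6112) - 1997692/2271049 = (75*√115)*(1/6112) - 1997692*1/2271049 = 75*√115/6112 - 1997692/2271049 = -1997692/2271049 + 75*√115/6112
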